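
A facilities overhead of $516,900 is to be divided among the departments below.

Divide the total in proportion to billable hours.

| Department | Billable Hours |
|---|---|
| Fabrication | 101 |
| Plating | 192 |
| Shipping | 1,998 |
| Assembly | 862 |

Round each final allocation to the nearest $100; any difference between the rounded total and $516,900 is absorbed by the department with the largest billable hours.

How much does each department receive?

Total billable hours = 3,153.
Raw shares: Fabrication 101/3,153 × $516,900 = 16,557.85; Plating 192/3,153 × $516,900 = 31,476.31; Shipping 1,998/3,153 × $516,900 = 327,550.33; Assembly 862/3,153 × $516,900 = 141,315.51.
Rounded to nearest $100: Fabrication $16,600; Plating $31,500; Shipping $327,600; Assembly $141,300. Sum = $517,000.
Difference $516,900 − $517,000 = −$100 applied to largest billable hours (Shipping): Shipping becomes $327,500.

Fabrication: $16,600; Plating: $31,500; Shipping: $327,500; Assembly: $141,300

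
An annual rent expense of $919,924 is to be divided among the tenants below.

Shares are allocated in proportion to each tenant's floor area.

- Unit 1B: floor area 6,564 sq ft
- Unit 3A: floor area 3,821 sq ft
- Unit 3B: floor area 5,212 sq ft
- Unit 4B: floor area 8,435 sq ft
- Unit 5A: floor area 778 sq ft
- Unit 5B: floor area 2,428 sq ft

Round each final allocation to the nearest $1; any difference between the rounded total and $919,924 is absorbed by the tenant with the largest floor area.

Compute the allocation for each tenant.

Unit 1B: $221,690; Unit 3A: $129,049; Unit 3B: $176,028; Unit 4B: $284,879; Unit 5A: $26,276; Unit 5B: $82,002

Total floor area = 27,238.
Pro-rata amounts: Unit 1B 6,564/27,238 × $919,924 = 221,689.59; Unit 3A 3,821/27,238 × $919,924 = 129,048.74; Unit 3B 5,212/27,238 × $919,924 = 176,027.75; Unit 4B 8,435/27,238 × $919,924 = 284,879.91; Unit 5A 778/27,238 × $919,924 = 26,275.82; Unit 5B 2,428/27,238 × $919,924 = 82,002.18.
Rounded to nearest $1: Unit 1B $221,690; Unit 3A $129,049; Unit 3B $176,028; Unit 4B $284,880; Unit 5A $26,276; Unit 5B $82,002. Sum = $919,925.
Difference $919,924 − $919,925 = −$1 applied to largest floor area (Unit 4B): Unit 4B becomes $284,879.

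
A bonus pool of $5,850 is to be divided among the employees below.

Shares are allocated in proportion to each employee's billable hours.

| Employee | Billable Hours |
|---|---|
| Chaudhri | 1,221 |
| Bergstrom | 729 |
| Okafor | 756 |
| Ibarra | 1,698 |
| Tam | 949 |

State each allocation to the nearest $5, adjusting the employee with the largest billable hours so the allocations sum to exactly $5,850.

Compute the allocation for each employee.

Billable hours total: 5,353.
Pro-rata amounts: Chaudhri 1,221/5,353 × $5,850 = 1,334.36; Bergstrom 729/5,353 × $5,850 = 796.68; Okafor 756/5,353 × $5,850 = 826.19; Ibarra 1,698/5,353 × $5,850 = 1,855.65; Tam 949/5,353 × $5,850 = 1,037.11.
After rounding ($5): Chaudhri $1,335; Bergstrom $795; Okafor $825; Ibarra $1,855; Tam $1,035. Sum = $5,845.
Difference $5,850 − $5,845 = +$5 applied to largest billable hours (Ibarra): Ibarra becomes $1,860.

Chaudhri: $1,335; Bergstrom: $795; Okafor: $825; Ibarra: $1,860; Tam: $1,035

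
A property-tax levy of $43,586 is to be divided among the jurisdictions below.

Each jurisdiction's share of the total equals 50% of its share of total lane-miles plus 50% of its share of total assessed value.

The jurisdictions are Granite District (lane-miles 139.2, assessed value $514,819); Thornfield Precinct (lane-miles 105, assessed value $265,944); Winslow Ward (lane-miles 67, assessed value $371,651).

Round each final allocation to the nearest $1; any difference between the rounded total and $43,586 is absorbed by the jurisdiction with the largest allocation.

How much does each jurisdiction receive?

Granite District: $19,484; Thornfield Precinct: $12,382; Winslow Ward: $11,720

Lane-miles total 311.2; assessed value total 1,152,414.
Blended shares (50% lane-miles + 50% assessed value): Granite District 0.4470; Thornfield Precinct 0.2841; Winslow Ward 0.2689.
Proportional shares: Granite District 19,483.63; Thornfield Precinct 12,382.23; Winslow Ward 11,720.13.
At nearest $1: Granite District $19,484; Thornfield Precinct $12,382; Winslow Ward $11,720. Sum = $43,586.
Rounded total matches; no reconciliation needed.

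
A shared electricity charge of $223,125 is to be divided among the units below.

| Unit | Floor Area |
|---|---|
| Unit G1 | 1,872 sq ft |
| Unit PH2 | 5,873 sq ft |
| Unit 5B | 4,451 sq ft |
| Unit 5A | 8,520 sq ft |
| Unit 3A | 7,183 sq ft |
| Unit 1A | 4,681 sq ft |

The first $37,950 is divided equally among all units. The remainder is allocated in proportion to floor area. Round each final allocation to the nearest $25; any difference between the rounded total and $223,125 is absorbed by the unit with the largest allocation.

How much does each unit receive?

Unit G1: $16,975; Unit PH2: $39,700; Unit 5B: $31,625; Unit 5A: $54,750; Unit 3A: $47,150; Unit 1A: $32,925

$37,950 shared equally gives $6,325 per unit.
Remainder $185,175 by floor area (total 32,580): Unit G1 10,639.89 → $10,650; Unit PH2 33,380.38 → $33,375; Unit 5B 25,298.16 → $25,300; Unit 5A 48,425.14 → $48,425; Unit 3A 40,826.03 → $40,825; Unit 1A 26,605.41 → $26,600.
Totals: Unit G1 $6,325 + $10,650 = $16,975; Unit PH2 $6,325 + $33,375 = $39,700; Unit 5B $6,325 + $25,300 = $31,625; Unit 5A $6,325 + $48,425 = $54,750; Unit 3A $6,325 + $40,825 = $47,150; Unit 1A $6,325 + $26,600 = $32,925.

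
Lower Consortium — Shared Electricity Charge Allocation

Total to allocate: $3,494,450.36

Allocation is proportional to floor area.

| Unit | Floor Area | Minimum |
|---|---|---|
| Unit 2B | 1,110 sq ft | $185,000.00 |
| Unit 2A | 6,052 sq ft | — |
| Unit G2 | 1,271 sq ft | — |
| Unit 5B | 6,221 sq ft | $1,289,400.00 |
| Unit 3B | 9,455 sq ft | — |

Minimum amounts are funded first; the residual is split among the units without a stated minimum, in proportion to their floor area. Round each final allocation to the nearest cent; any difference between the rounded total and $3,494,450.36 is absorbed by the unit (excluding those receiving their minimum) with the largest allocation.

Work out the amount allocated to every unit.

Minimums first: Unit 2B $185,000.00; Unit 5B $1,289,400.00. Remaining pool $2,020,050.36.
Remaining pool split over remaining floor area 16,778: Unit 2A 728,653.2828 → $728,653.28; Unit G2 153,026.8213 → $153,026.82; Unit 3B 1,138,370.2559 → $1,138,370.26.

Unit 2B: $185,000.00; Unit 2A: $728,653.28; Unit G2: $153,026.82; Unit 5B: $1,289,400.00; Unit 3B: $1,138,370.26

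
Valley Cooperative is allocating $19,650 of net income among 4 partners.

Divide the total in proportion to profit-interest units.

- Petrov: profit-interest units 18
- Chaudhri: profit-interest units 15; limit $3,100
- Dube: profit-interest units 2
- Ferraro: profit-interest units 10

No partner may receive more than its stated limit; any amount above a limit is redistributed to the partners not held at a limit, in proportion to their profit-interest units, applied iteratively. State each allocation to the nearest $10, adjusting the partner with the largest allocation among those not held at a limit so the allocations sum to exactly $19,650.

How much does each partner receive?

Petrov: $9,930; Chaudhri: $3,100; Dube: $1,100; Ferraro: $5,520

Profit-interest units total: 45.
Unconstrained shares: Petrov 7,860.00; Chaudhri 6,550.00; Dube 873.33; Ferraro 4,366.67.
Capped: Chaudhri ($3,100); residual $16,550 reallocated over remaining profit-interest units 30.
Redistributed shares: Petrov 9,930.00 → $9,930; Dube 1,103.33 → $1,100; Ferraro 5,516.67 → $5,520.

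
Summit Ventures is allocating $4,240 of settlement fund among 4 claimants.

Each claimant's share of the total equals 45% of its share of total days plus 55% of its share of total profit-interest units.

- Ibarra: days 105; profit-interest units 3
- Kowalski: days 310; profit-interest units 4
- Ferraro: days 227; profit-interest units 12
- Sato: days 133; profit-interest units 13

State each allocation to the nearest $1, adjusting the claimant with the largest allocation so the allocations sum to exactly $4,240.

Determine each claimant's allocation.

Days total 775; profit-interest units total 32.
Combined weights (45% days + 55% profit-interest units): Ibarra 0.1125; Kowalski 0.2487; Ferraro 0.3381; Sato 0.3007.
Raw shares: Ibarra 477.13; Kowalski 1,054.70; Ferraro 1,433.36; Sato 1,274.81.
After rounding ($1): Ibarra $477; Kowalski $1,055; Ferraro $1,433; Sato $1,275. Sum = $4,240.
Sum already equals the total — no adjustment.

Ibarra: $477; Kowalski: $1,055; Ferraro: $1,433; Sato: $1,275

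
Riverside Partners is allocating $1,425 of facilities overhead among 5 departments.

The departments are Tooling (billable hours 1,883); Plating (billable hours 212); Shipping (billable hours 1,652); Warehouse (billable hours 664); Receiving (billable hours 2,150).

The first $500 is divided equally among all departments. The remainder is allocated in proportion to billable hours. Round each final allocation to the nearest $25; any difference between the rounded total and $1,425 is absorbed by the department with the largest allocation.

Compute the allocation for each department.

Tooling: $375 | Plating: $125 | Shipping: $325 | Warehouse: $200 | Receiving: $400

$500 shared equally gives $100 per department.
Remainder $925 by billable hours (total 6,561): Tooling 265.47 → $275; Plating 29.89 → $25; Shipping 232.91 → $225; Warehouse 93.61 → $100; Receiving 303.12 → $300.
Totals: Tooling $100 + $275 = $375; Plating $100 + $25 = $125; Shipping $100 + $225 = $325; Warehouse $100 + $100 = $200; Receiving $100 + $300 = $400.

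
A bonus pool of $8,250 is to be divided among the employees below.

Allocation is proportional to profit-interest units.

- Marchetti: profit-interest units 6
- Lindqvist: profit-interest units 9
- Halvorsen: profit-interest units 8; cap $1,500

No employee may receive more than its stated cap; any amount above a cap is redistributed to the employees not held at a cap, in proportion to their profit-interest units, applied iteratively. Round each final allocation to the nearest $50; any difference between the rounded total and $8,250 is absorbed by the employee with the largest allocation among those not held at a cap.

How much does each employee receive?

Marchetti: $2,700 · Lindqvist: $4,050 · Halvorsen: $1,500

Sum of profit-interest units: 23.
Unconstrained shares: Marchetti 2,152.17; Lindqvist 3,228.26; Halvorsen 2,869.57.
Capped: Halvorsen ($1,500); balance $6,750 reallocated over remaining profit-interest units 15.
Shares after redistribution: Marchetti 2,700.00 → $2,700; Lindqvist 4,050.00 → $4,050.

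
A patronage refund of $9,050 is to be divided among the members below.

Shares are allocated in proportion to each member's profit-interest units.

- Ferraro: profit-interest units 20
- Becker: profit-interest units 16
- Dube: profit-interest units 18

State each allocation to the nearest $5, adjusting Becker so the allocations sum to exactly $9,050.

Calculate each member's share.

Sum of profit-interest units: 54.
Raw shares: Ferraro 20/54 × $9,050 = 3,351.85; Becker 16/54 × $9,050 = 2,681.48; Dube 18/54 × $9,050 = 3,016.67.
After rounding ($5): Ferraro $3,350; Becker $2,680; Dube $3,015. Sum = $9,045.
Difference $9,050 − $9,045 = +$5 applied to Becker: Becker becomes $2,685.

Ferraro: $3,350 · Becker: $2,685 · Dube: $3,015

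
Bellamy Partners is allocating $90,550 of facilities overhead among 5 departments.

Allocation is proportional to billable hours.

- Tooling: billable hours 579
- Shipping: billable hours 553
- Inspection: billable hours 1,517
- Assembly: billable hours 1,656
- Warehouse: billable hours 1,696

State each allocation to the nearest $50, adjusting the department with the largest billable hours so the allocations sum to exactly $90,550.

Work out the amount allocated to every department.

Sum of billable hours: 579 + 553 + 1,517 + 1,656 + 1,696 = 6,001.
Unrounded shares: Tooling 8,736.62; Shipping 8,344.30; Inspection 22,890.24; Assembly 24,987.64; Warehouse 25,591.20.
After rounding ($50): Tooling $8,750; Shipping $8,350; Inspection $22,900; Assembly $25,000; Warehouse $25,600. Sum = $90,600.
Difference $90,550 − $90,600 = −$50 applied to largest billable hours (Warehouse): Warehouse becomes $25,550.

Tooling: $8,750 | Shipping: $8,350 | Inspection: $22,900 | Assembly: $25,000 | Warehouse: $25,550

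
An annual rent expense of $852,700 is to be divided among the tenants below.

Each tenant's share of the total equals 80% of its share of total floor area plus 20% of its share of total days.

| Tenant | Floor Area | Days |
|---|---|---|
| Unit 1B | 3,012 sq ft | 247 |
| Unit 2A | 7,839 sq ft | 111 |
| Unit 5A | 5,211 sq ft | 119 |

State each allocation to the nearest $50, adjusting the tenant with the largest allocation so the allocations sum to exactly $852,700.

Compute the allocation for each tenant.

Totals — floor area 16,062, days 477.
Blended shares (80% floor area + 20% days): Unit 1B 0.2536; Unit 2A 0.4370; Unit 5A 0.3094.
Unrounded shares: Unit 1B 216,229.90; Unit 2A 372,611.09; Unit 5A 263,859.01.
After rounding ($50): Unit 1B $216,250; Unit 2A $372,600; Unit 5A $263,850. Sum = $852,700.
Sum already equals the total — no adjustment.

Unit 1B: $216,250 | Unit 2A: $372,600 | Unit 5A: $263,850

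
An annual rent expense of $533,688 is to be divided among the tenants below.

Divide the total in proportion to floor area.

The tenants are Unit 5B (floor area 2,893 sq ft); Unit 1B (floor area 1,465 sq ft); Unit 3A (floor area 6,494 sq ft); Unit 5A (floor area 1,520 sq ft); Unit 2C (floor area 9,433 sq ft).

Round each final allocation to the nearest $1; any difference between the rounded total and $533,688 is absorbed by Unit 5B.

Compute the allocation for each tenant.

Unit 5B: $70,807; Unit 1B: $35,857; Unit 3A: $158,944; Unit 5A: $37,203; Unit 2C: $230,877

Total floor area = 21,805.
Raw shares: Unit 5B 2,893/21,805 × $533,688 = 70,807.58; Unit 1B 1,465/21,805 × $533,688 = 35,856.59; Unit 3A 6,494/21,805 × $533,688 = 158,943.81; Unit 5A 1,520/21,805 × $533,688 = 37,202.74; Unit 2C 9,433/21,805 × $533,688 = 230,877.27.
Rounded to nearest $1: Unit 5B $70,808; Unit 1B $35,857; Unit 3A $158,944; Unit 5A $37,203; Unit 2C $230,877. Sum = $533,689.
Difference $533,688 − $533,689 = −$1 applied to Unit 5B: Unit 5B becomes $70,807.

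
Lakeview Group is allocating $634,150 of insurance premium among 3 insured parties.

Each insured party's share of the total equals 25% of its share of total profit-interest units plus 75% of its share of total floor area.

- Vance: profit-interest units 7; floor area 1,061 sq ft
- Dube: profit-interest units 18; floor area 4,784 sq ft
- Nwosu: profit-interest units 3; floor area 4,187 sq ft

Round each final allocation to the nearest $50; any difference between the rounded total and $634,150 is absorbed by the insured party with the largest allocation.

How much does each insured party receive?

Totals — profit-interest units 28, floor area 10,032.
Combined weights (25% profit-interest units + 75% floor area): Vance 0.1418; Dube 0.5184; Nwosu 0.3398.
Proportional shares: Vance 89,935.90; Dube 328,724.20; Nwosu 215,489.90.
After rounding ($50): Vance $89,950; Dube $328,700; Nwosu $215,500. Sum = $634,150.
Sum already equals the total — no adjustment.

Vance: $89,950 | Dube: $328,700 | Nwosu: $215,500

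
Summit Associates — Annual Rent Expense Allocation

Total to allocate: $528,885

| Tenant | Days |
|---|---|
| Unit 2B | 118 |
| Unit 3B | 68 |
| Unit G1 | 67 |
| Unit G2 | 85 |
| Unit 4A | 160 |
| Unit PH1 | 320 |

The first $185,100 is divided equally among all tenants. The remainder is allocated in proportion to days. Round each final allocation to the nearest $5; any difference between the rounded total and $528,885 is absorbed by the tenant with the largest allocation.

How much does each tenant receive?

$185,100 shared equally gives $30,850 per tenant.
Remainder $343,785 by days (total 818): Unit 2B 49,592.46 → $49,590; Unit 3B 28,578.70 → $28,580; Unit G1 28,158.43 → $28,160; Unit G2 35,723.38 → $35,725; Unit 4A 67,244.01 → $67,245; Unit PH1 134,488.02 → $134,490.
Rounding difference −$5 on remainder applied to Unit PH1.
Totals: Unit 2B $30,850 + $49,590 = $80,440; Unit 3B $30,850 + $28,580 = $59,430; Unit G1 $30,850 + $28,160 = $59,010; Unit G2 $30,850 + $35,725 = $66,575; Unit 4A $30,850 + $67,245 = $98,095; Unit PH1 $30,850 + $134,485 = $165,335.

Unit 2B: $80,440 · Unit 3B: $59,430 · Unit G1: $59,010 · Unit G2: $66,575 · Unit 4A: $98,095 · Unit PH1: $165,335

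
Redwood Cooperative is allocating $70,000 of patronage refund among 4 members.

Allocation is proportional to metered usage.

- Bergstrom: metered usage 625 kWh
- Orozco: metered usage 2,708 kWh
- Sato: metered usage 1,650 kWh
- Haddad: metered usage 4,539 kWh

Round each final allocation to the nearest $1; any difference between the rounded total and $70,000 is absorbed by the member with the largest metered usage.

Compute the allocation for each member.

Total metered usage = 9,522.
Proportional shares: Bergstrom 625/9,522 × $70,000 = 4,594.62; Orozco 2,708/9,522 × $70,000 = 19,907.58; Sato 1,650/9,522 × $70,000 = 12,129.80; Haddad 4,539/9,522 × $70,000 = 33,367.99.
Rounded to nearest $1: Bergstrom $4,595; Orozco $19,908; Sato $12,130; Haddad $33,368. Sum = $70,001.
Difference $70,000 − $70,001 = −$1 applied to largest metered usage (Haddad): Haddad becomes $33,367.

Bergstrom: $4,595 · Orozco: $19,908 · Sato: $12,130 · Haddad: $33,367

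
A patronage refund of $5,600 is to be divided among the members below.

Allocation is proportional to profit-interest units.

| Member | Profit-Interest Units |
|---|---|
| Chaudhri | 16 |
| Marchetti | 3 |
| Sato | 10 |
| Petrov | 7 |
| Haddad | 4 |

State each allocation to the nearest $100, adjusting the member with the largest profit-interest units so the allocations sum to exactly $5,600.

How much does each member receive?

Total profit-interest units = 16 + 3 + 10 + 7 + 4 = 40.
Raw shares: Chaudhri 2,240.00; Marchetti 420.00; Sato 1,400.00; Petrov 980.00; Haddad 560.00.
After rounding ($100): Chaudhri $2,200; Marchetti $400; Sato $1,400; Petrov $1,000; Haddad $600. Sum = $5,600.
Sum already equals the total — no adjustment.

Chaudhri: $2,200; Marchetti: $400; Sato: $1,400; Petrov: $1,000; Haddad: $600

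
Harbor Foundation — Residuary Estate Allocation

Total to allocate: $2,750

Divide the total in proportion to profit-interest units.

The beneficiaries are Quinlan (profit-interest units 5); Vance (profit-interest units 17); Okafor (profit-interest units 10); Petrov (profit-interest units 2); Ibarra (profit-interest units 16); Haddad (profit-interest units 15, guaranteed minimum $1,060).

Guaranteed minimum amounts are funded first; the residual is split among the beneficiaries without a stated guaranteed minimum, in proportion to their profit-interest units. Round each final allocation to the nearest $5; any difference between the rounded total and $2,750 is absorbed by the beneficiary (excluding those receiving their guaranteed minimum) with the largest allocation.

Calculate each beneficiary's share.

Quinlan: $170 · Vance: $570 · Okafor: $340 · Petrov: $70 · Ibarra: $540 · Haddad: $1,060

Minimums first: Haddad $1,060. Remaining pool $1,690.
Remaining pool split over remaining profit-interest units 50: Quinlan 169.00 → $170; Vance 574.60 → $575; Okafor 338.00 → $340; Petrov 67.60 → $70; Ibarra 540.80 → $540.
Rounding difference −$5 applied to Vance → $570.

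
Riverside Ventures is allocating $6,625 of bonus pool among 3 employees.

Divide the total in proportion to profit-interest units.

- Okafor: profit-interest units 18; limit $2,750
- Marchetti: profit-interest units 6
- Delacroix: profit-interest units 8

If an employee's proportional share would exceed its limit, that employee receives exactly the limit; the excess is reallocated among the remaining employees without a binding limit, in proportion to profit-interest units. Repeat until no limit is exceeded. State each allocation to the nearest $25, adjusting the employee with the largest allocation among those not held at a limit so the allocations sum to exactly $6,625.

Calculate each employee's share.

Profit-interest units total: 32.
Pro-rata shares before constraints: Okafor 3,726.56; Marchetti 1,242.19; Delacroix 1,656.25.
Capped: Okafor ($2,750); balance $3,875 reallocated over remaining profit-interest units 14.
Redistributed shares: Marchetti 1,660.71 → $1,650; Delacroix 2,214.29 → $2,225.

Okafor: $2,750; Marchetti: $1,650; Delacroix: $2,225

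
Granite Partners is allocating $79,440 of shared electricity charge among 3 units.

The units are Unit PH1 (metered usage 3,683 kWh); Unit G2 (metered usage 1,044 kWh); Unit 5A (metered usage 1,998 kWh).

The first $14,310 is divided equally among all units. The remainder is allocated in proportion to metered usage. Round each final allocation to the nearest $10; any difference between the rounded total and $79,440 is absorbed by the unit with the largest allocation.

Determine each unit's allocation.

First tranche $14,310 split equally: $4,770 each.
Remainder $65,130 by metered usage (total 6,725): Unit PH1 35,668.97 → $35,670; Unit G2 10,110.89 → $10,110; Unit 5A 19,350.15 → $19,350.
Totals: Unit PH1 $4,770 + $35,670 = $40,440; Unit G2 $4,770 + $10,110 = $14,880; Unit 5A $4,770 + $19,350 = $24,120.

Unit PH1: $40,440; Unit G2: $14,880; Unit 5A: $24,120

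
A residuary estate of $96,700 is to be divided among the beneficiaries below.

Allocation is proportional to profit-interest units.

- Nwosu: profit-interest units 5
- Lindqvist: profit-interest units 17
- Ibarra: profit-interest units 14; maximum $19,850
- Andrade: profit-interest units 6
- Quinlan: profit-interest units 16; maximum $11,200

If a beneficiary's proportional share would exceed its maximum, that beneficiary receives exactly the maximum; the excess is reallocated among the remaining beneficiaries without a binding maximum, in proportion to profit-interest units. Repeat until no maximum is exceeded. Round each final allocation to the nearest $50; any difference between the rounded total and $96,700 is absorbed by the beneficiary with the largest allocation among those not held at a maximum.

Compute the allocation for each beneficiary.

Profit-interest units total: 58.
Proportional shares (ignoring caps): Nwosu 8,336.21; Lindqvist 28,343.10; Ibarra 23,341.38; Andrade 10,003.45; Quinlan 26,675.86.
Capped: Ibarra ($19,850), Quinlan ($11,200); balance $65,650 reallocated over remaining profit-interest units 28.
Shares after redistribution: Nwosu 11,723.21 → $11,700; Lindqvist 39,858.93 → $39,850; Andrade 14,067.86 → $14,050.
Rounding difference +$50 applied to Lindqvist → $39,900.

Nwosu: $11,700 | Lindqvist: $39,900 | Ibarra: $19,850 | Andrade: $14,050 | Quinlan: $11,200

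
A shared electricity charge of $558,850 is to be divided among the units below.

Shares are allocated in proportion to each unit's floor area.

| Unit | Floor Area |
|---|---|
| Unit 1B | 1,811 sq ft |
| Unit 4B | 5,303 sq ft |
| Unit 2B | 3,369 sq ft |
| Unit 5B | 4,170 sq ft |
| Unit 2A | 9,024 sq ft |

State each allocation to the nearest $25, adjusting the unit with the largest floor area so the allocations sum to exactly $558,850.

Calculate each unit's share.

Floor area total: 1,811 + 5,303 + 3,369 + 4,170 + 9,024 = 23,677.
Pro-rata amounts: Unit 1B 42,745.17; Unit 4B 125,167.11; Unit 2B 79,518.76; Unit 5B 98,424.82; Unit 2A 212,994.15.
Rounded to nearest $25: Unit 1B $42,750; Unit 4B $125,175; Unit 2B $79,525; Unit 5B $98,425; Unit 2A $213,000. Sum = $558,875.
Difference $558,850 − $558,875 = −$25 applied to largest floor area (Unit 2A): Unit 2A becomes $212,975.

Unit 1B: $42,750 · Unit 4B: $125,175 · Unit 2B: $79,525 · Unit 5B: $98,425 · Unit 2A: $212,975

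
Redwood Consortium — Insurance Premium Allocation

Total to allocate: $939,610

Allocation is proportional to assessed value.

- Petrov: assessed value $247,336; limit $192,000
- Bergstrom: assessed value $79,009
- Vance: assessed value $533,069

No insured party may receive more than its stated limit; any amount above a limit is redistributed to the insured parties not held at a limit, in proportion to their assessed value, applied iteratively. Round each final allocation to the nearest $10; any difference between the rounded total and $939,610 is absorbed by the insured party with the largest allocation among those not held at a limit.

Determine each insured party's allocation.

Total assessed value = 859,414.
Pro-rata shares before constraints: Petrov 270,416.10; Bergstrom 86,381.70; Vance 582,812.20.
Cap binds for Petrov ($192,000); residual $747,610 reallocated over remaining assessed value 612,078.
Remaining shares: Bergstrom 96,503.91 → $96,500; Vance 651,106.09 → $651,110.

Petrov: $192,000 | Bergstrom: $96,500 | Vance: $651,110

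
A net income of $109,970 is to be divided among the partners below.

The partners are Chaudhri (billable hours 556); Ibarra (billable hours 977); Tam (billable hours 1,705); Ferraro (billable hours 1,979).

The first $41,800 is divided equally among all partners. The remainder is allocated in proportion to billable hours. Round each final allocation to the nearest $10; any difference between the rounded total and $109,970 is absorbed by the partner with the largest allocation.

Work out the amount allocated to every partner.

Chaudhri: $17,720 | Ibarra: $23,220 | Tam: $32,730 | Ferraro: $36,300

Equal tier: $41,800 ÷ 4 = $10,450 apiece.
Remainder $68,170 by billable hours (total 5,217): Chaudhri 7,265.19 → $7,270; Ibarra 12,766.36 → $12,770; Tam 22,279.06 → $22,280; Ferraro 25,859.39 → $25,860.
Rounding difference −$10 on remainder applied to Ferraro.
Totals: Chaudhri $10,450 + $7,270 = $17,720; Ibarra $10,450 + $12,770 = $23,220; Tam $10,450 + $22,280 = $32,730; Ferraro $10,450 + $25,850 = $36,300.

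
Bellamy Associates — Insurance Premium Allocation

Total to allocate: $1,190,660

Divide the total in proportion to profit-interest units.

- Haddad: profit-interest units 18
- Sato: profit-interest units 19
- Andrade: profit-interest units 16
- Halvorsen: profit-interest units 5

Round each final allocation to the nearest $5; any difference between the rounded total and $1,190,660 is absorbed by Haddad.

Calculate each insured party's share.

Sum of profit-interest units: 58.
Proportional shares: Haddad 18/58 × $1,190,660 = 369,515.17; Sato 19/58 × $1,190,660 = 390,043.79; Andrade 16/58 × $1,190,660 = 328,457.93; Halvorsen 5/58 × $1,190,660 = 102,643.10.
At nearest $5: Haddad $369,515; Sato $390,045; Andrade $328,460; Halvorsen $102,645. Sum = $1,190,665.
Difference $1,190,660 − $1,190,665 = −$5 applied to Haddad: Haddad becomes $369,510.

Haddad: $369,510; Sato: $390,045; Andrade: $328,460; Halvorsen: $102,645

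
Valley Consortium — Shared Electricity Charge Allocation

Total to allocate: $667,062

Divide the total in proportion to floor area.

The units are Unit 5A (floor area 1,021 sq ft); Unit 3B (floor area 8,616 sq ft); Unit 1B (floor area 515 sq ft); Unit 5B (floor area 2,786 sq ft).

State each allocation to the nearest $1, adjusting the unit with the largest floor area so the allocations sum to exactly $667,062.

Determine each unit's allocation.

Unit 5A: $52,641 | Unit 3B: $444,226 | Unit 1B: $26,553 | Unit 5B: $143,642

Floor area total: 12,938.
Raw shares: Unit 5A 1,021/12,938 × $667,062 = 52,641.08; Unit 3B 8,616/12,938 × $667,062 = 444,226.79; Unit 1B 515/12,938 × $667,062 = 26,552.55; Unit 5B 2,786/12,938 × $667,062 = 143,641.58.
At nearest $1: Unit 5A $52,641; Unit 3B $444,227; Unit 1B $26,553; Unit 5B $143,642. Sum = $667,063.
Difference $667,062 − $667,063 = −$1 applied to largest floor area (Unit 3B): Unit 3B becomes $444,226.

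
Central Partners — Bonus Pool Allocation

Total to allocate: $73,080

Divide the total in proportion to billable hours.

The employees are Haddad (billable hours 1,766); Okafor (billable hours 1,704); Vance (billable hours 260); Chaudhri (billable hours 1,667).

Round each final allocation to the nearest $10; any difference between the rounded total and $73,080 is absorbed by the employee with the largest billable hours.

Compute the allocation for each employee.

Combined billable hours = 5,397.
Proportional shares: Haddad 1,766/5,397 × $73,080 = 23,913.15; Okafor 1,704/5,397 × $73,080 = 23,073.62; Vance 260/5,397 × $73,080 = 3,520.62; Chaudhri 1,667/5,397 × $73,080 = 22,572.61.
After rounding ($10): Haddad $23,910; Okafor $23,070; Vance $3,520; Chaudhri $22,570. Sum = $73,070.
Difference $73,080 − $73,070 = +$10 applied to largest billable hours (Haddad): Haddad becomes $23,920.

Haddad: $23,920 · Okafor: $23,070 · Vance: $3,520 · Chaudhri: $22,570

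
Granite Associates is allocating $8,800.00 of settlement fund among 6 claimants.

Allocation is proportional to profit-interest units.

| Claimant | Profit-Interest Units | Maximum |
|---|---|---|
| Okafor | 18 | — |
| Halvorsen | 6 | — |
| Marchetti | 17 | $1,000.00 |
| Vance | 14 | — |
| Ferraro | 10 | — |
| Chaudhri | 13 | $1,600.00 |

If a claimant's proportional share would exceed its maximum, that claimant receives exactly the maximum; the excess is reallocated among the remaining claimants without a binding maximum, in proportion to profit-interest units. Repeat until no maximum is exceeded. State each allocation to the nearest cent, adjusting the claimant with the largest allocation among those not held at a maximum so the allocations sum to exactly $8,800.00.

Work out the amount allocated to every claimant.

Okafor: $2,325.00; Halvorsen: $775.00; Marchetti: $1,000.00; Vance: $1,808.33; Ferraro: $1,291.67; Chaudhri: $1,600.00

Total profit-interest units = 78.
Pro-rata shares before constraints: Okafor 2,030.7692; Halvorsen 676.9231; Marchetti 1,917.9487; Vance 1,579.4872; Ferraro 1,128.2051; Chaudhri 1,466.6667.
Held at cap: Marchetti ($1,000.00); balance $7,800.00 reallocated over remaining profit-interest units 61.
Held at cap: Chaudhri ($1,600.00); balance $6,200.00 reallocated over remaining profit-interest units 48.
Shares after redistribution: Okafor 2,325.0000 → $2,325.00; Halvorsen 775.0000 → $775.00; Vance 1,808.3333 → $1,808.33; Ferraro 1,291.6667 → $1,291.67.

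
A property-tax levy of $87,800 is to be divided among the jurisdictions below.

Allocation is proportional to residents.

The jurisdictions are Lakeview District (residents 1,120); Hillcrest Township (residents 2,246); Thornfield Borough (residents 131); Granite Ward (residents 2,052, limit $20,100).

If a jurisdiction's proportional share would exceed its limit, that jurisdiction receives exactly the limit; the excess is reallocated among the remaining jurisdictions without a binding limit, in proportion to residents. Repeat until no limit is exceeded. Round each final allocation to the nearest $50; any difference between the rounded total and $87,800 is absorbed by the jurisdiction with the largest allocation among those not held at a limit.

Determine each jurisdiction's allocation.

Total residents = 5,549.
Unconstrained shares: Lakeview District 17,721.39; Hillcrest Township 35,537.72; Thornfield Borough 2,072.77; Granite Ward 32,468.12.
Cap binds for Granite Ward ($20,100); residual $67,700 reallocated over remaining residents 3,497.
Shares after redistribution: Lakeview District 21,682.59 → $21,700; Hillcrest Township 43,481.33 → $43,500; Thornfield Borough 2,536.09 → $2,550.
Rounding difference −$50 applied to Hillcrest Township → $43,450.

Lakeview District: $21,700; Hillcrest Township: $43,450; Thornfield Borough: $2,550; Granite Ward: $20,100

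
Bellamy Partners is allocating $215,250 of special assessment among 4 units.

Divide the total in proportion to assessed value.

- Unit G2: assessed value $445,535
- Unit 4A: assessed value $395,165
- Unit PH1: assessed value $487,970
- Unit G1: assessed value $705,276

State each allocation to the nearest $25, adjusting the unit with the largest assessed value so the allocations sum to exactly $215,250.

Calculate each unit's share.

Combined assessed value = 2,033,946.
Proportional shares: Unit G2 445,535/2,033,946 × $215,250 = 47,150.42; Unit 4A 395,165/2,033,946 × $215,250 = 41,819.83; Unit PH1 487,970/2,033,946 × $215,250 = 51,641.26; Unit G1 705,276/2,033,946 × $215,250 = 74,638.49.
At nearest $25: Unit G2 $47,150; Unit 4A $41,825; Unit PH1 $51,650; Unit G1 $74,650. Sum = $215,275.
Difference $215,250 − $215,275 = −$25 applied to largest assessed value (Unit G1): Unit G1 becomes $74,625.

Unit G2: $47,150 | Unit 4A: $41,825 | Unit PH1: $51,650 | Unit G1: $74,625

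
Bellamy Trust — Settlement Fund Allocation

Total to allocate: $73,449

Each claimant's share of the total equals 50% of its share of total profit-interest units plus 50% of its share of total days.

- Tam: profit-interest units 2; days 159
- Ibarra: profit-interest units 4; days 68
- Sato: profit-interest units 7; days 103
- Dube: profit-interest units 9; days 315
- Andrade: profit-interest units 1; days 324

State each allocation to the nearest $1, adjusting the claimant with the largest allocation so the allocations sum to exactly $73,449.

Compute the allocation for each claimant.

Tam: $9,219 | Ibarra: $8,964 | Sato: $15,081 | Dube: $26,309 | Andrade: $13,876

Profit-interest units total 23; days total 969.
Combined weights (50% profit-interest units + 50% days): Tam 0.1255; Ibarra 0.1220; Sato 0.2053; Dube 0.3582; Andrade 0.1889.
Raw shares: Tam 9,219.44; Ibarra 8,964.03; Sato 15,080.66; Dube 26,308.76; Andrade 13,876.12.
Rounded to nearest $1: Tam $9,219; Ibarra $8,964; Sato $15,081; Dube $26,309; Andrade $13,876. Sum = $73,449.
Rounded total matches; no reconciliation needed.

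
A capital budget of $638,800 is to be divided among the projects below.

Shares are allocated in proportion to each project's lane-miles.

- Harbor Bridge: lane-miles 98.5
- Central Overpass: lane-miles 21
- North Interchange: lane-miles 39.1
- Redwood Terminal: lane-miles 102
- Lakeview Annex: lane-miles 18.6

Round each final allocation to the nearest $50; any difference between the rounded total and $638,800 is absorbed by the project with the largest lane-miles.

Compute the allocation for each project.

Total lane-miles = 98.5 + 21 + 39.1 + 102 + 18.6 = 279.2.
Proportional shares: Harbor Bridge 225,364.61; Central Overpass 48,047.28; North Interchange 89,459.46; Redwood Terminal 233,372.49; Lakeview Annex 42,556.16.
At nearest $50: Harbor Bridge $225,350; Central Overpass $48,050; North Interchange $89,450; Redwood Terminal $233,350; Lakeview Annex $42,550. Sum = $638,750.
Difference $638,800 − $638,750 = +$50 applied to largest lane-miles (Redwood Terminal): Redwood Terminal becomes $233,400.

Harbor Bridge: $225,350; Central Overpass: $48,050; North Interchange: $89,450; Redwood Terminal: $233,400; Lakeview Annex: $42,550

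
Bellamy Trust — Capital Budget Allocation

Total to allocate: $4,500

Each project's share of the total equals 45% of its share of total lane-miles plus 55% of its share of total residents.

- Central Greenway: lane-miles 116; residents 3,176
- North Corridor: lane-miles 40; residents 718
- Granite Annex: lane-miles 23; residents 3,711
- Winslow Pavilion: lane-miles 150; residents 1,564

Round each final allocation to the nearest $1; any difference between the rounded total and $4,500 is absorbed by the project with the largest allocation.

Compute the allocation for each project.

Totals — lane-miles 329, residents 9,169.
Blended shares (45% lane-miles + 55% residents): Central Greenway 0.3492; North Corridor 0.0978; Granite Annex 0.2541; Winslow Pavilion 0.2990.
Raw shares: Central Greenway 1,571.28; North Corridor 440.01; Granite Annex 1,143.28; Winslow Pavilion 1,345.42.
After rounding ($1): Central Greenway $1,571; North Corridor $440; Granite Annex $1,143; Winslow Pavilion $1,345. Sum = $4,499.
Difference $4,500 − $4,499 = +$1 applied to largest allocation (Central Greenway): Central Greenway becomes $1,572.

Central Greenway: $1,572 · North Corridor: $440 · Granite Annex: $1,143 · Winslow Pavilion: $1,345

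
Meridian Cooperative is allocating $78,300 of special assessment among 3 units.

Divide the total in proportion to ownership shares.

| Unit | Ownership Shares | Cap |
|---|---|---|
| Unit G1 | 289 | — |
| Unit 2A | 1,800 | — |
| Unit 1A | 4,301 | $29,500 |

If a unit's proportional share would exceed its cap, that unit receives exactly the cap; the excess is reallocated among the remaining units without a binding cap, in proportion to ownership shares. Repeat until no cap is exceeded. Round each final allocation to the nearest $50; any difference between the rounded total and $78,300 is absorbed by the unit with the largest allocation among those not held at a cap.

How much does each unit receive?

Sum of ownership shares: 6,390.
Pro-rata shares before constraints: Unit G1 3,541.27; Unit 2A 22,056.34; Unit 1A 52,702.39.
Held at cap: Unit 1A ($29,500); balance $48,800 reallocated over remaining ownership shares 2,089.
Remaining shares: Unit G1 6,751.17 → $6,750; Unit 2A 42,048.83 → $42,050.

Unit G1: $6,750 · Unit 2A: $42,050 · Unit 1A: $29,500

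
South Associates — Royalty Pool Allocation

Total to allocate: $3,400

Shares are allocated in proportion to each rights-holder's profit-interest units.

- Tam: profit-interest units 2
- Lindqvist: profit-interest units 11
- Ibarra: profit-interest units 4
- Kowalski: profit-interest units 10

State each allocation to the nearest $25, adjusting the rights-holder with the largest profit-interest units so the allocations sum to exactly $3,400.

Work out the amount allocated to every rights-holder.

Tam: $250 | Lindqvist: $1,400 | Ibarra: $500 | Kowalski: $1,250

Total profit-interest units = 27.
Proportional shares: Tam 2/27 × $3,400 = 251.85; Lindqvist 11/27 × $3,400 = 1,385.19; Ibarra 4/27 × $3,400 = 503.70; Kowalski 10/27 × $3,400 = 1,259.26.
At nearest $25: Tam $250; Lindqvist $1,375; Ibarra $500; Kowalski $1,250. Sum = $3,375.
Difference $3,400 − $3,375 = +$25 applied to largest profit-interest units (Lindqvist): Lindqvist becomes $1,400.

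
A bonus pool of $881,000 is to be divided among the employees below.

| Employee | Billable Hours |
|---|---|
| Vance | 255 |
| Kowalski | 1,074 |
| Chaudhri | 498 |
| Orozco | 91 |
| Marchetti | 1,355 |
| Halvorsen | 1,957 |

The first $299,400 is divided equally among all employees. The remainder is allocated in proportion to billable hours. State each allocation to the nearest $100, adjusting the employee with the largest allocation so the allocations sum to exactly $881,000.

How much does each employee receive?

Equal tier: $299,400 ÷ 6 = $49,900 apiece.
Remainder $581,600 by billable hours (total 5,230): Vance 28,357.17 → $28,400; Kowalski 119,433.73 → $119,400; Chaudhri 55,379.89 → $55,400; Orozco 10,119.62 → $10,100; Marchetti 150,682.22 → $150,700; Halvorsen 217,627.38 → $217,600.
Totals: Vance $49,900 + $28,400 = $78,300; Kowalski $49,900 + $119,400 = $169,300; Chaudhri $49,900 + $55,400 = $105,300; Orozco $49,900 + $10,100 = $60,000; Marchetti $49,900 + $150,700 = $200,600; Halvorsen $49,900 + $217,600 = $267,500.

Vance: $78,300; Kowalski: $169,300; Chaudhri: $105,300; Orozco: $60,000; Marchetti: $200,600; Halvorsen: $267,500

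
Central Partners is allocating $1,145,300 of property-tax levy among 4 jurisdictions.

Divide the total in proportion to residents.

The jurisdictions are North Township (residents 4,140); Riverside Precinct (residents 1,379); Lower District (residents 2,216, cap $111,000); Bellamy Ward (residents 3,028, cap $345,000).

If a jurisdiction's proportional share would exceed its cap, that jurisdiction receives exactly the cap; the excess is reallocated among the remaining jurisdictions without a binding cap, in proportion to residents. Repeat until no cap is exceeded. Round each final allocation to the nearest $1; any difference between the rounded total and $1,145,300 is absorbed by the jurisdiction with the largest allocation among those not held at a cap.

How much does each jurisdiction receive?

North Township: $517,069 | Riverside Precinct: $172,231 | Lower District: $111,000 | Bellamy Ward: $345,000

Combined residents = 10,763.
Pro-rata shares before constraints: North Township 440,540.93; Riverside Precinct 146,740.56; Lower District 235,806.45; Bellamy Ward 322,212.06.
Held at cap: Lower District ($111,000); balance $1,034,300 reallocated over remaining residents 8,547.
Held at cap: Bellamy Ward ($345,000); balance $689,300 reallocated over remaining residents 5,519.
Remaining shares: North Township 517,068.67 → $517,069; Riverside Precinct 172,231.33 → $172,231.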